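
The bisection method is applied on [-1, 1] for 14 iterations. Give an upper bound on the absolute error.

Bisection error bound: |error| ≤ (b-a)/2^n
|error| ≤ (1 - (-1))/2^14 = 2/2^14
|error| ≤ 0.0001220703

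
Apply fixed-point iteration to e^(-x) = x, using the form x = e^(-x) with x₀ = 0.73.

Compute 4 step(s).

Equation: e^(-x) = x
Fixed-point form: x = e^(-x)
x₀ = 0.73

x_1 = g(0.730000) = 0.481909
x_2 = g(0.481909) = 0.617603
x_3 = g(0.617603) = 0.539235
x_4 = g(0.539235) = 0.583194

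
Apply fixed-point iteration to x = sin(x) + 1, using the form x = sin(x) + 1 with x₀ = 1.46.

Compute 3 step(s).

Equation: x = sin(x) + 1
Fixed-point form: x = sin(x) + 1
x₀ = 1.46

x_1 = g(1.460000) = 1.993868
x_2 = g(1.993868) = 1.911832
x_3 = g(1.911832) = 1.942409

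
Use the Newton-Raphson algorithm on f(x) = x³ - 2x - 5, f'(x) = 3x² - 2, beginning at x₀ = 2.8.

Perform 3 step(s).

f(x) = x³ - 2x - 5
f'(x) = 3x² - 2
x₀ = 2.8

Newton-Raphson formula: x_{n+1} = x_n - f(x_n)/f'(x_n)

Iteration 1:
  f(2.800000) = 11.352000
  f'(2.800000) = 21.520000
  x_1 = 2.800000 - 11.352000/21.520000 = 2.272491
Iteration 2:
  f(2.272491) = 2.190647
  f'(2.272491) = 13.492642
  x_2 = 2.272491 - 2.190647/13.492642 = 2.110132
Iteration 3:
  f(2.110132) = 0.175431
  f'(2.110132) = 11.357972
  x_3 = 2.110132 - 0.175431/11.357972 = 2.094686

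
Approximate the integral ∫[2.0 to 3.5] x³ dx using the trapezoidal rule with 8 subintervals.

f(x) = x³
a = 2.0, b = 3.5, n = 8
h = (b - a)/n = 0.187500

Trapezoidal rule: (h/2)[f(x₀) + 2f(x₁) + 2f(x₂) + ... + f(xₙ)]

x_0 = 2.0000, f(x_0) = 8.000000, coefficient = 1
x_1 = 2.1875, f(x_1) = 10.467529, coefficient = 2
x_2 = 2.3750, f(x_2) = 13.396484, coefficient = 2
x_3 = 2.5625, f(x_3) = 16.826416, coefficient = 2
x_4 = 2.7500, f(x_4) = 20.796875, coefficient = 2
x_5 = 2.9375, f(x_5) = 25.347412, coefficient = 2
x_6 = 3.1250, f(x_6) = 30.517578, coefficient = 2
x_7 = 3.3125, f(x_7) = 36.346924, coefficient = 2
x_8 = 3.5000, f(x_8) = 42.875000, coefficient = 1

I ≈ (0.187500/2) × 358.273438 = 33.588135
Exact value: 33.515625
Error: 0.072510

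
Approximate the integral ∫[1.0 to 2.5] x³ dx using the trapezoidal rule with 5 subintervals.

f(x) = x³
a = 1.0, b = 2.5, n = 5
h = (b - a)/n = 0.300000

Trapezoidal rule: (h/2)[f(x₀) + 2f(x₁) + 2f(x₂) + ... + f(xₙ)]

x_0 = 1.0000, f(x_0) = 1.000000, coefficient = 1
x_1 = 1.3000, f(x_1) = 2.197000, coefficient = 2
x_2 = 1.6000, f(x_2) = 4.096000, coefficient = 2
x_3 = 1.9000, f(x_3) = 6.859000, coefficient = 2
x_4 = 2.2000, f(x_4) = 10.648000, coefficient = 2
x_5 = 2.5000, f(x_5) = 15.625000, coefficient = 1

I ≈ (0.300000/2) × 64.225000 = 9.633750
Exact value: 9.515625
Error: 0.118125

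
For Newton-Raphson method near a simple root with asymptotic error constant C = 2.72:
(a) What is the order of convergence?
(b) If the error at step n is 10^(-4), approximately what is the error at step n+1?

(a) Newton-Raphson has quadratic (order 2) convergence near simple roots.
    This means |e_{n+1}| ≈ C|e_n|².

(b) With |e_n| = 10^(-4) and C = 2.72:
    |e_{n+1}| ≈ 2.72 × (10^(-4))² = 2.72 × 10^(-8)

(a) 2 (quadratic); (b) |e_{n+1}| ≈ 2.720e-08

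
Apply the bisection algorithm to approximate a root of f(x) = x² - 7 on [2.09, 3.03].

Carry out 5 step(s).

f(x) = x² - 7
Initial interval: [2.09, 3.03]

Iteration 1:
  c_1 = (2.090000 + 3.030000)/2 = 2.560000
  f(c_1) = f(2.560000) = -0.446400
  f(a) × f(c) ≥ 0, new interval: [2.560000, 3.030000]
Iteration 2:
  c_2 = (2.560000 + 3.030000)/2 = 2.795000
  f(c_2) = f(2.795000) = 0.812025
  f(a) × f(c) < 0, new interval: [2.560000, 2.795000]
Iteration 3:
  c_3 = (2.560000 + 2.795000)/2 = 2.677500
  f(c_3) = f(2.677500) = 0.169006
  f(a) × f(c) < 0, new interval: [2.560000, 2.677500]
Iteration 4:
  c_4 = (2.560000 + 2.677500)/2 = 2.618750
  f(c_4) = f(2.618750) = -0.142148
  f(a) × f(c) ≥ 0, new interval: [2.618750, 2.677500]
Iteration 5:
  c_5 = (2.618750 + 2.677500)/2 = 2.648125
  f(c_5) = f(2.648125) = 0.012566
  f(a) × f(c) < 0, new interval: [2.618750, 2.648125]

After 5 iteration(s), the approximation is c_5 = 2.648125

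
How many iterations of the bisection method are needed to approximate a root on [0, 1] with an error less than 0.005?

We need (b-a)/2^n ≤ 0.005
(1 - 0)/2^n ≤ 0.005
1/2^n ≤ 0.005
2^n ≥ 200
n ≥ log₂(200) = 7.64
n ≥ 8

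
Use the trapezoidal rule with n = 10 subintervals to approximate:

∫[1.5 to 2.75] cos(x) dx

f(x) = cos(x)
a = 1.5, b = 2.75, n = 10
h = (b - a)/n = 0.125000

Trapezoidal rule: (h/2)[f(x₀) + 2f(x₁) + 2f(x₂) + ... + f(xₙ)]

x_0 = 1.5000, f(x_0) = 0.070737, coefficient = 1
x_1 = 1.6250, f(x_1) = -0.054177, coefficient = 2
x_2 = 1.7500, f(x_2) = -0.178246, coefficient = 2
x_3 = 1.8750, f(x_3) = -0.299534, coefficient = 2
x_4 = 2.0000, f(x_4) = -0.416147, coefficient = 2
x_5 = 2.1250, f(x_5) = -0.526266, coefficient = 2
x_6 = 2.2500, f(x_6) = -0.628174, coefficient = 2
x_7 = 2.3750, f(x_7) = -0.720278, coefficient = 2
x_8 = 2.5000, f(x_8) = -0.801144, coefficient = 2
x_9 = 2.6250, f(x_9) = -0.869507, coefficient = 2
x_10 = 2.7500, f(x_10) = -0.924302, coefficient = 1

I ≈ (0.125000/2) × -9.840511 = -0.615032
Exact value: -0.615834
Error: 0.000802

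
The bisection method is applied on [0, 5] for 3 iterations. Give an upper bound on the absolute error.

Bisection error bound: |error| ≤ (b-a)/2^n
|error| ≤ (5 - 0)/2^3 = 5/2^3
|error| ≤ 0.6250000000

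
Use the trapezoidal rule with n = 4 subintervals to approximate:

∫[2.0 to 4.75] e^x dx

f(x) = e^x
a = 2.0, b = 4.75, n = 4
h = (b - a)/n = 0.687500

Trapezoidal rule: (h/2)[f(x₀) + 2f(x₁) + 2f(x₂) + ... + f(xₙ)]

x_0 = 2.0000, f(x_0) = 7.389056, coefficient = 1
x_1 = 2.6875, f(x_1) = 14.694893, coefficient = 2
x_2 = 3.3750, f(x_2) = 29.224284, coefficient = 2
x_3 = 4.0625, f(x_3) = 58.119428, coefficient = 2
x_4 = 4.7500, f(x_4) = 115.584285, coefficient = 1

I ≈ (0.687500/2) × 327.050550 = 112.423627
Exact value: 108.195228
Error: 4.228398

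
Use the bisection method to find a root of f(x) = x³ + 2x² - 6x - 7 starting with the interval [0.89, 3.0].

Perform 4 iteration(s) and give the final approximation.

f(x) = x³ + 2x² - 6x - 7
Initial interval: [0.89, 3.0]

Iteration 1:
  c_1 = (0.890000 + 3.000000)/2 = 1.945000
  f(c_1) = f(1.945000) = -3.745966
  f(a) × f(c) ≥ 0, new interval: [1.945000, 3.000000]
Iteration 2:
  c_2 = (1.945000 + 3.000000)/2 = 2.472500
  f(c_2) = f(2.472500) = 5.506539
  f(a) × f(c) < 0, new interval: [1.945000, 2.472500]
Iteration 3:
  c_3 = (1.945000 + 2.472500)/2 = 2.208750
  f(c_3) = f(2.208750) = 0.280209
  f(a) × f(c) < 0, new interval: [1.945000, 2.208750]
Iteration 4:
  c_4 = (1.945000 + 2.208750)/2 = 2.076875
  f(c_4) = f(2.076875) = -1.876018
  f(a) × f(c) ≥ 0, new interval: [2.076875, 2.208750]

After 4 iteration(s), the approximation is c_4 = 2.076875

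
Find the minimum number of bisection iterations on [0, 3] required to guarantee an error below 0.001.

We need (b-a)/2^n ≤ 0.001
(3 - 0)/2^n ≤ 0.001
3/2^n ≤ 0.001
2^n ≥ 3000
n ≥ log₂(3000) = 11.55
n ≥ 12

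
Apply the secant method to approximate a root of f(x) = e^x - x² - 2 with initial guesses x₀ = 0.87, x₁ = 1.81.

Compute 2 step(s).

f(x) = e^x - x² - 2
x₀ = 0.87, x₁ = 1.81

Secant formula: x_{n+1} = x_n - f(x_n)(x_n - x_{n-1})/(f(x_n) - f(x_{n-1}))

Iteration 1:
  f(0.870000) = -0.369989
  f(1.810000) = 0.834347
  x_2 = 1.810000 - 0.834347×(1.810000 - 0.870000)/(0.834347 - (-0.369989))
       = 1.158781
Iteration 2:
  f(1.810000) = 0.834347
  f(1.158781) = -0.156726
  x_3 = 1.158781 - (-0.156726)×(1.158781 - 1.810000)/(-0.156726 - 0.834347)
       = 1.261763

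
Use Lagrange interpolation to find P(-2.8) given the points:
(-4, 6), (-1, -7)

Lagrange interpolation formula:
P(x) = Σ yᵢ × Lᵢ(x)
where Lᵢ(x) = Π_{j≠i} (x - xⱼ)/(xᵢ - xⱼ)

L_0(-2.8) = (-2.8 - (-1))/(-4 - (-1)) = 0.600000
L_1(-2.8) = (-2.8 - (-4))/(-1 - (-4)) = 0.400000

P(-2.8) = 6×L_0(-2.8) + (-7)×L_1(-2.8)
P(-2.8) = 0.800000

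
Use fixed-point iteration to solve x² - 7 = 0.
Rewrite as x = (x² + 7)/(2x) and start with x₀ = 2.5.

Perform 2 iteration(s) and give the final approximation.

Equation: x² - 7 = 0
Fixed-point form: x = (x² + 7)/(2x)
x₀ = 2.5

x_1 = g(2.500000) = 2.650000
x_2 = g(2.650000) = 2.645755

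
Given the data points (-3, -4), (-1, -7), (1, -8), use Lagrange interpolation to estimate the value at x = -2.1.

Lagrange interpolation formula:
P(x) = Σ yᵢ × Lᵢ(x)
where Lᵢ(x) = Π_{j≠i} (x - xⱼ)/(xᵢ - xⱼ)

L_0(-2.1) = (-2.1 - (-1))/(-3 - (-1)) × (-2.1 - 1)/(-3 - 1) = 0.426250
L_1(-2.1) = (-2.1 - (-3))/(-1 - (-3)) × (-2.1 - 1)/(-1 - 1) = 0.697500
L_2(-2.1) = (-2.1 - (-3))/(1 - (-3)) × (-2.1 - (-1))/(1 - (-1)) = -0.123750

P(-2.1) = (-4)×L_0(-2.1) + (-7)×L_1(-2.1) + (-8)×L_2(-2.1)
P(-2.1) = -5.597500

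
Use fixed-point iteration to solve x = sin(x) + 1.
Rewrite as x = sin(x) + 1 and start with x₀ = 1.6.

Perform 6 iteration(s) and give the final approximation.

Equation: x = sin(x) + 1
Fixed-point form: x = sin(x) + 1
x₀ = 1.6

x_1 = g(1.600000) = 1.999574
x_2 = g(1.999574) = 1.909475
x_3 = g(1.909475) = 1.943195
x_4 = g(1.943195) = 1.931457
x_5 = g(1.931457) = 1.935664
x_6 = g(1.935664) = 1.934171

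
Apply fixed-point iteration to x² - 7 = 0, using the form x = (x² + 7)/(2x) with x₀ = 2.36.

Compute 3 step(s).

Equation: x² - 7 = 0
Fixed-point form: x = (x² + 7)/(2x)
x₀ = 2.36

x_1 = g(2.360000) = 2.663051
x_2 = g(2.663051) = 2.645808
x_3 = g(2.645808) = 2.645751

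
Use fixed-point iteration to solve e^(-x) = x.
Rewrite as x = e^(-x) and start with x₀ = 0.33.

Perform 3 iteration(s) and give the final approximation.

Equation: e^(-x) = x
Fixed-point form: x = e^(-x)
x₀ = 0.33

x_1 = g(0.330000) = 0.718924
x_2 = g(0.718924) = 0.487276
x_3 = g(0.487276) = 0.614297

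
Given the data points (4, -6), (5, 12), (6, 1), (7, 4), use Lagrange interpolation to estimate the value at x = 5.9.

Lagrange interpolation formula:
P(x) = Σ yᵢ × Lᵢ(x)
where Lᵢ(x) = Π_{j≠i} (x - xⱼ)/(xᵢ - xⱼ)

L_0(5.9) = (5.9 - 5)/(4 - 5) × (5.9 - 6)/(4 - 6) × (5.9 - 7)/(4 - 7) = -0.016500
L_1(5.9) = (5.9 - 4)/(5 - 4) × (5.9 - 6)/(5 - 6) × (5.9 - 7)/(5 - 7) = 0.104500
L_2(5.9) = (5.9 - 4)/(6 - 4) × (5.9 - 5)/(6 - 5) × (5.9 - 7)/(6 - 7) = 0.940500
L_3(5.9) = (5.9 - 4)/(7 - 4) × (5.9 - 5)/(7 - 5) × (5.9 - 6)/(7 - 6) = -0.028500

P(5.9) = (-6)×L_0(5.9) + 12×L_1(5.9) + 1×L_2(5.9) + 4×L_3(5.9)
P(5.9) = 2.179500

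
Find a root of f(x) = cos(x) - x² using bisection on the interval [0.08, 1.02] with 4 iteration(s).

f(x) = cos(x) - x²
Initial interval: [0.08, 1.02]

Iteration 1:
  c_1 = (0.080000 + 1.020000)/2 = 0.550000
  f(c_1) = f(0.550000) = 0.550025
  f(a) × f(c) ≥ 0, new interval: [0.550000, 1.020000]
Iteration 2:
  c_2 = (0.550000 + 1.020000)/2 = 0.785000
  f(c_2) = f(0.785000) = 0.091163
  f(a) × f(c) ≥ 0, new interval: [0.785000, 1.020000]
Iteration 3:
  c_3 = (0.785000 + 1.020000)/2 = 0.902500
  f(c_3) = f(0.902500) = -0.194857
  f(a) × f(c) < 0, new interval: [0.785000, 0.902500]
Iteration 4:
  c_4 = (0.785000 + 0.902500)/2 = 0.843750
  f(c_4) = f(0.843750) = -0.047248
  f(a) × f(c) < 0, new interval: [0.785000, 0.843750]

After 4 iteration(s), the approximation is c_4 = 0.843750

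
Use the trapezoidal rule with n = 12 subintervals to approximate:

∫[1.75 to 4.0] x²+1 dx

f(x) = x²+1
a = 1.75, b = 4.0, n = 12
h = (b - a)/n = 0.187500

Trapezoidal rule: (h/2)[f(x₀) + 2f(x₁) + 2f(x₂) + ... + f(xₙ)]

x_0 = 1.7500, f(x_0) = 4.062500, coefficient = 1
x_1 = 1.9375, f(x_1) = 4.753906, coefficient = 2
x_2 = 2.1250, f(x_2) = 5.515625, coefficient = 2
x_3 = 2.3125, f(x_3) = 6.347656, coefficient = 2
x_4 = 2.5000, f(x_4) = 7.250000, coefficient = 2
x_5 = 2.6875, f(x_5) = 8.222656, coefficient = 2
x_6 = 2.8750, f(x_6) = 9.265625, coefficient = 2
x_7 = 3.0625, f(x_7) = 10.378906, coefficient = 2
x_8 = 3.2500, f(x_8) = 11.562500, coefficient = 2
x_9 = 3.4375, f(x_9) = 12.816406, coefficient = 2
x_10 = 3.6250, f(x_10) = 14.140625, coefficient = 2
x_11 = 3.8125, f(x_11) = 15.535156, coefficient = 2
x_12 = 4.0000, f(x_12) = 17.000000, coefficient = 1

I ≈ (0.187500/2) × 232.640625 = 21.810059
Exact value: 21.796875
Error: 0.013184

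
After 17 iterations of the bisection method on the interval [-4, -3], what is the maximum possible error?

Bisection error bound: |error| ≤ (b-a)/2^n
|error| ≤ (-3 - (-4))/2^17 = 1/2^17
|error| ≤ 0.0000076294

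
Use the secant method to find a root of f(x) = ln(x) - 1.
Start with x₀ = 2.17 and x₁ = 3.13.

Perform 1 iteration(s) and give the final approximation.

f(x) = ln(x) - 1
x₀ = 2.17, x₁ = 3.13

Secant formula: x_{n+1} = x_n - f(x_n)(x_n - x_{n-1})/(f(x_n) - f(x_{n-1}))

Iteration 1:
  f(2.170000) = -0.225273
  f(3.130000) = 0.141033
  x_2 = 3.130000 - 0.141033×(3.130000 - 2.170000)/(0.141033 - (-0.225273))
       = 2.760386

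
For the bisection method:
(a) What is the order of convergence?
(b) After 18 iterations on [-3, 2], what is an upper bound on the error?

(a) Bisection has linear (order 1) convergence; the error is halved each step.

(b) Error bound = (b-a)/2^n = (2 - (-3))/2^{18}
    = 5/2^{18}

(a) 1 (linear); (b) error ≤ 1.91e-05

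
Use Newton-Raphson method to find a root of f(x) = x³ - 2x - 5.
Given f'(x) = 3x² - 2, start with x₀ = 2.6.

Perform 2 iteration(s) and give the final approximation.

f(x) = x³ - 2x - 5
f'(x) = 3x² - 2
x₀ = 2.6

Newton-Raphson formula: x_{n+1} = x_n - f(x_n)/f'(x_n)

Iteration 1:
  f(2.600000) = 7.376000
  f'(2.600000) = 18.280000
  x_1 = 2.600000 - 7.376000/18.280000 = 2.196499
Iteration 2:
  f(2.196499) = 1.204247
  f'(2.196499) = 12.473822
  x_2 = 2.196499 - 1.204247/12.473822 = 2.099957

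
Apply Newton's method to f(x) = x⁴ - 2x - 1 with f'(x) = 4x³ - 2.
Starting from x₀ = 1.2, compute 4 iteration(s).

f(x) = x⁴ - 2x - 1
f'(x) = 4x³ - 2
x₀ = 1.2

Newton-Raphson formula: x_{n+1} = x_n - f(x_n)/f'(x_n)

Iteration 1:
  f(1.200000) = -1.326400
  f'(1.200000) = 4.912000
  x_1 = 1.200000 - (-1.326400)/4.912000 = 1.470033
Iteration 2:
  f(1.470033) = 0.729838
  f'(1.470033) = 10.706937
  x_2 = 1.470033 - 0.729838/10.706937 = 1.401868
Iteration 3:
  f(1.401868) = 0.058405
  f'(1.401868) = 9.019986
  x_3 = 1.401868 - 0.058405/9.019986 = 1.395393
Iteration 4:
  f(1.395393) = 0.000493
  f'(1.395393) = 8.867990
  x_4 = 1.395393 - 0.000493/8.867990 = 1.395337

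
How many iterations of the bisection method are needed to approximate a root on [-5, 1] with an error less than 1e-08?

We need (b-a)/2^n ≤ 1e-08
(1 - (-5))/2^n ≤ 1e-08
6/2^n ≤ 1e-08
2^n ≥ 600000000
n ≥ log₂(600000000) = 29.16
n ≥ 30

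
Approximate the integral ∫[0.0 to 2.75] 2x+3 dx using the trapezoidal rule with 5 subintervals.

f(x) = 2x+3
a = 0.0, b = 2.75, n = 5
h = (b - a)/n = 0.550000

Trapezoidal rule: (h/2)[f(x₀) + 2f(x₁) + 2f(x₂) + ... + f(xₙ)]

x_0 = 0.0000, f(x_0) = 3.000000, coefficient = 1
x_1 = 0.5500, f(x_1) = 4.100000, coefficient = 2
x_2 = 1.1000, f(x_2) = 5.200000, coefficient = 2
x_3 = 1.6500, f(x_3) = 6.300000, coefficient = 2
x_4 = 2.2000, f(x_4) = 7.400000, coefficient = 2
x_5 = 2.7500, f(x_5) = 8.500000, coefficient = 1

I ≈ (0.550000/2) × 57.500000 = 15.812500
Exact value: 15.812500
Error: 0.000000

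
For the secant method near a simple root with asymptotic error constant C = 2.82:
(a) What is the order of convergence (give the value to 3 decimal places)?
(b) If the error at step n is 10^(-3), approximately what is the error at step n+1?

(a) Secant method has superlinear convergence with order φ = (1+√5)/2 ≈ 1.618.
    This means |e_{n+1}| ≈ C|e_n|^1.618.

(b) With |e_n| = 10^(-3) and C = 2.82:
    |e_{n+1}| ≈ 2.82 × (10^(-3))^1.618 = 2.82 × 10^(-4.85)

(a) ≈ 1.618 (golden ratio); (b) |e_{n+1}| ≈ 3.946e-05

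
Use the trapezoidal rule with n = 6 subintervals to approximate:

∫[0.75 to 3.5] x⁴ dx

f(x) = x⁴
a = 0.75, b = 3.5, n = 6
h = (b - a)/n = 0.458333

Trapezoidal rule: (h/2)[f(x₀) + 2f(x₁) + 2f(x₂) + ... + f(xₙ)]

x_0 = 0.7500, f(x_0) = 0.316406, coefficient = 1
x_1 = 1.2083, f(x_1) = 2.131803, coefficient = 2
x_2 = 1.6667, f(x_2) = 7.716049, coefficient = 2
x_3 = 2.1250, f(x_3) = 20.390869, coefficient = 2
x_4 = 2.5833, f(x_4) = 44.537085, coefficient = 2
x_5 = 3.0417, f(x_5) = 85.594621, coefficient = 2
x_6 = 3.5000, f(x_6) = 150.062500, coefficient = 1

I ≈ (0.458333/2) × 471.119762 = 107.964945
Exact value: 104.996289
Error: 2.968656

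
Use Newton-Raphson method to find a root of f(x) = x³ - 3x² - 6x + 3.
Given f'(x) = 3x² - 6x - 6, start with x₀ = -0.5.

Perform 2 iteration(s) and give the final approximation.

f(x) = x³ - 3x² - 6x + 3
f'(x) = 3x² - 6x - 6
x₀ = -0.5

Newton-Raphson formula: x_{n+1} = x_n - f(x_n)/f'(x_n)

Iteration 1:
  f(-0.500000) = 5.125000
  f'(-0.500000) = -2.250000
  x_1 = -0.500000 - 5.125000/(-2.250000) = 1.777778
Iteration 2:
  f(1.777778) = -11.529492
  f'(1.777778) = -7.185185
  x_2 = 1.777778 - (-11.529492)/(-7.185185) = 0.173158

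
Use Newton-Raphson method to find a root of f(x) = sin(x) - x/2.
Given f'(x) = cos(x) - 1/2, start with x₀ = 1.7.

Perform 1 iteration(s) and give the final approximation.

f(x) = sin(x) - x/2
f'(x) = cos(x) - 1/2
x₀ = 1.7

Newton-Raphson formula: x_{n+1} = x_n - f(x_n)/f'(x_n)

Iteration 1:
  f(1.700000) = 0.141665
  f'(1.700000) = -0.628844
  x_1 = 1.700000 - 0.141665/(-0.628844) = 1.925278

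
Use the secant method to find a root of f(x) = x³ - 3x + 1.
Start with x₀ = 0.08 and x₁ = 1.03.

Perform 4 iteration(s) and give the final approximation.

f(x) = x³ - 3x + 1
x₀ = 0.08, x₁ = 1.03

Secant formula: x_{n+1} = x_n - f(x_n)(x_n - x_{n-1})/(f(x_n) - f(x_{n-1}))

Iteration 1:
  f(0.080000) = 0.760512
  f(1.030000) = -0.997273
  x_2 = 1.030000 - (-0.997273)×(1.030000 - 0.080000)/(-0.997273 - 0.760512)
       = 0.491021
Iteration 2:
  f(1.030000) = -0.997273
  f(0.491021) = -0.354677
  x_3 = 0.491021 - (-0.354677)×(0.491021 - 1.030000)/(-0.354677 - (-0.997273))
       = 0.193535
Iteration 3:
  f(0.491021) = -0.354677
  f(0.193535) = 0.426644
  x_4 = 0.193535 - 0.426644×(0.193535 - 0.491021)/(0.426644 - (-0.354677))
       = 0.355979
Iteration 4:
  f(0.193535) = 0.426644
  f(0.355979) = -0.022826
  x_5 = 0.355979 - (-0.022826)×(0.355979 - 0.193535)/(-0.022826 - 0.426644)
       = 0.347729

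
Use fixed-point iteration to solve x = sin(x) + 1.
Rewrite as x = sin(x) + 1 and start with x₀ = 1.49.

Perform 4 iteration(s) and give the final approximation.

Equation: x = sin(x) + 1
Fixed-point form: x = sin(x) + 1
x₀ = 1.49

x_1 = g(1.490000) = 1.996738
x_2 = g(1.996738) = 1.910650
x_3 = g(1.910650) = 1.942803
x_4 = g(1.942803) = 1.931600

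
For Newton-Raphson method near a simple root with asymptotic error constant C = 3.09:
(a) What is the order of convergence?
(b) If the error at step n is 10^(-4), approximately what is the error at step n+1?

(a) Newton-Raphson has quadratic (order 2) convergence near simple roots.
    This means |e_{n+1}| ≈ C|e_n|².

(b) With |e_n| = 10^(-4) and C = 3.09:
    |e_{n+1}| ≈ 3.09 × (10^(-4))² = 3.09 × 10^(-8)

(a) 2 (quadratic); (b) |e_{n+1}| ≈ 3.090e-08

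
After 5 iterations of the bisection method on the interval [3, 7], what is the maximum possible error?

Bisection error bound: |error| ≤ (b-a)/2^n
|error| ≤ (7 - 3)/2^5 = 4/2^5
|error| ≤ 0.1250000000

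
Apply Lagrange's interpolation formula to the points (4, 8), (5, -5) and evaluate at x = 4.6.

Lagrange interpolation formula:
P(x) = Σ yᵢ × Lᵢ(x)
where Lᵢ(x) = Π_{j≠i} (x - xⱼ)/(xᵢ - xⱼ)

L_0(4.6) = (4.6 - 5)/(4 - 5) = 0.400000
L_1(4.6) = (4.6 - 4)/(5 - 4) = 0.600000

P(4.6) = 8×L_0(4.6) + (-5)×L_1(4.6)
P(4.6) = 0.200000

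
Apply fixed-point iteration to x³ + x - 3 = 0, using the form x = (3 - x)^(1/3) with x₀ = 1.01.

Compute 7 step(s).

Equation: x³ + x - 3 = 0
Fixed-point form: x = (3 - x)^(1/3)
x₀ = 1.01

x_1 = g(1.010000) = 1.257818
x_2 = g(1.257818) = 1.203274
x_3 = g(1.203274) = 1.215702
x_4 = g(1.215702) = 1.212893
x_5 = g(1.212893) = 1.213529
x_6 = g(1.213529) = 1.213385
x_7 = g(1.213385) = 1.213418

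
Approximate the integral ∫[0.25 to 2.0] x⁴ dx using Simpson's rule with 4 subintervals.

f(x) = x⁴
a = 0.25, b = 2.0, n = 4
h = (b - a)/n = 0.437500

Simpson's rule: (h/3)[f(x₀) + 4f(x₁) + 2f(x₂) + ... + f(xₙ)]

x_0 = 0.2500, f(x_0) = 0.003906, coefficient = 1
x_1 = 0.6875, f(x_1) = 0.223404, coefficient = 4
x_2 = 1.1250, f(x_2) = 1.601807, coefficient = 2
x_3 = 1.5625, f(x_3) = 5.960464, coefficient = 4
x_4 = 2.0000, f(x_4) = 16.000000, coefficient = 1

I ≈ (0.437500/3) × 43.942993 = 6.408353
Exact value: 6.399805
Error: 0.008548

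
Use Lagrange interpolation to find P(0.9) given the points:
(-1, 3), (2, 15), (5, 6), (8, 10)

Lagrange interpolation formula:
P(x) = Σ yᵢ × Lᵢ(x)
where Lᵢ(x) = Π_{j≠i} (x - xⱼ)/(xᵢ - xⱼ)

L_0(0.9) = (0.9 - 2)/(-1 - 2) × (0.9 - 5)/(-1 - 5) × (0.9 - 8)/(-1 - 8) = 0.197660
L_1(0.9) = (0.9 - (-1))/(2 - (-1)) × (0.9 - 5)/(2 - 5) × (0.9 - 8)/(2 - 8) = 1.024241
L_2(0.9) = (0.9 - (-1))/(5 - (-1)) × (0.9 - 2)/(5 - 2) × (0.9 - 8)/(5 - 8) = -0.274796
L_3(0.9) = (0.9 - (-1))/(8 - (-1)) × (0.9 - 2)/(8 - 2) × (0.9 - 5)/(8 - 5) = 0.052895

P(0.9) = 3×L_0(0.9) + 15×L_1(0.9) + 6×L_2(0.9) + 10×L_3(0.9)
P(0.9) = 14.836765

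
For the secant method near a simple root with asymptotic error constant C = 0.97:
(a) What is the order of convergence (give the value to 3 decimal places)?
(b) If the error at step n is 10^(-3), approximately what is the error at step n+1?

(a) Secant method has superlinear convergence with order φ = (1+√5)/2 ≈ 1.618.
    This means |e_{n+1}| ≈ C|e_n|^1.618.

(b) With |e_n| = 10^(-3) and C = 0.97:
    |e_{n+1}| ≈ 0.97 × (10^(-3))^1.618 = 0.97 × 10^(-4.85)

(a) ≈ 1.618 (golden ratio); (b) |e_{n+1}| ≈ 1.357e-05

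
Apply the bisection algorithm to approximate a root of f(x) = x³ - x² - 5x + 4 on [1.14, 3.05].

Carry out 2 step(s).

f(x) = x³ - x² - 5x + 4
Initial interval: [1.14, 3.05]

Iteration 1:
  c_1 = (1.140000 + 3.050000)/2 = 2.095000
  f(c_1) = f(2.095000) = -1.669018
  f(a) × f(c) ≥ 0, new interval: [2.095000, 3.050000]
Iteration 2:
  c_2 = (2.095000 + 3.050000)/2 = 2.572500
  f(c_2) = f(2.572500) = 1.543922
  f(a) × f(c) < 0, new interval: [2.095000, 2.572500]

After 2 iteration(s), the approximation is c_2 = 2.572500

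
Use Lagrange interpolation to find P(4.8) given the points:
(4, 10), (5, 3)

Lagrange interpolation formula:
P(x) = Σ yᵢ × Lᵢ(x)
where Lᵢ(x) = Π_{j≠i} (x - xⱼ)/(xᵢ - xⱼ)

L_0(4.8) = (4.8 - 5)/(4 - 5) = 0.200000
L_1(4.8) = (4.8 - 4)/(5 - 4) = 0.800000

P(4.8) = 10×L_0(4.8) + 3×L_1(4.8)
P(4.8) = 4.400000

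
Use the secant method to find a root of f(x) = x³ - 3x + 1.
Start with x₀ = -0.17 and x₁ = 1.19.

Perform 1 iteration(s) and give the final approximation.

f(x) = x³ - 3x + 1
x₀ = -0.17, x₁ = 1.19

Secant formula: x_{n+1} = x_n - f(x_n)(x_n - x_{n-1})/(f(x_n) - f(x_{n-1}))

Iteration 1:
  f(-0.170000) = 1.505087
  f(1.190000) = -0.884841
  x_2 = 1.190000 - (-0.884841)×(1.190000 - (-0.170000))/(-0.884841 - 1.505087)
       = 0.686477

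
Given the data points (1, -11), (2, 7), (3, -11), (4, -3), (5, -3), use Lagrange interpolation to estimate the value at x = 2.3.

Lagrange interpolation formula:
P(x) = Σ yᵢ × Lᵢ(x)
where Lᵢ(x) = Π_{j≠i} (x - xⱼ)/(xᵢ - xⱼ)

L_0(2.3) = (2.3 - 2)/(1 - 2) × (2.3 - 3)/(1 - 3) × (2.3 - 4)/(1 - 4) × (2.3 - 5)/(1 - 5) = -0.040162
L_1(2.3) = (2.3 - 1)/(2 - 1) × (2.3 - 3)/(2 - 3) × (2.3 - 4)/(2 - 4) × (2.3 - 5)/(2 - 5) = 0.696150
L_2(2.3) = (2.3 - 1)/(3 - 1) × (2.3 - 2)/(3 - 2) × (2.3 - 4)/(3 - 4) × (2.3 - 5)/(3 - 5) = 0.447525
L_3(2.3) = (2.3 - 1)/(4 - 1) × (2.3 - 2)/(4 - 2) × (2.3 - 3)/(4 - 3) × (2.3 - 5)/(4 - 5) = -0.122850
L_4(2.3) = (2.3 - 1)/(5 - 1) × (2.3 - 2)/(5 - 2) × (2.3 - 3)/(5 - 3) × (2.3 - 4)/(5 - 4) = 0.019337

P(2.3) = (-11)×L_0(2.3) + 7×L_1(2.3) + (-11)×L_2(2.3) + (-3)×L_3(2.3) + (-3)×L_4(2.3)
P(2.3) = 0.702600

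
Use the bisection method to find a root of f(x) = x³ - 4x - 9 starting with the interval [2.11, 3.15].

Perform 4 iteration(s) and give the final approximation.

f(x) = x³ - 4x - 9
Initial interval: [2.11, 3.15]

Iteration 1:
  c_1 = (2.110000 + 3.150000)/2 = 2.630000
  f(c_1) = f(2.630000) = -1.328553
  f(a) × f(c) ≥ 0, new interval: [2.630000, 3.150000]
Iteration 2:
  c_2 = (2.630000 + 3.150000)/2 = 2.890000
  f(c_2) = f(2.890000) = 3.577569
  f(a) × f(c) < 0, new interval: [2.630000, 2.890000]
Iteration 3:
  c_3 = (2.630000 + 2.890000)/2 = 2.760000
  f(c_3) = f(2.760000) = 0.984576
  f(a) × f(c) < 0, new interval: [2.630000, 2.760000]
Iteration 4:
  c_4 = (2.630000 + 2.760000)/2 = 2.695000
  f(c_4) = f(2.695000) = -0.206148
  f(a) × f(c) ≥ 0, new interval: [2.695000, 2.760000]

After 4 iteration(s), the approximation is c_4 = 2.695000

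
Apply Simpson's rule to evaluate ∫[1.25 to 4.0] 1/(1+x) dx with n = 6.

f(x) = 1/(1+x)
a = 1.25, b = 4.0, n = 6
h = (b - a)/n = 0.458333

Simpson's rule: (h/3)[f(x₀) + 4f(x₁) + 2f(x₂) + ... + f(xₙ)]

x_0 = 1.2500, f(x_0) = 0.444444, coefficient = 1
x_1 = 1.7083, f(x_1) = 0.369231, coefficient = 4
x_2 = 2.1667, f(x_2) = 0.315789, coefficient = 2
x_3 = 2.6250, f(x_3) = 0.275862, coefficient = 4
x_4 = 3.0833, f(x_4) = 0.244898, coefficient = 2
x_5 = 3.5417, f(x_5) = 0.220183, coefficient = 4
x_6 = 4.0000, f(x_6) = 0.200000, coefficient = 1

I ≈ (0.458333/3) × 5.226925 = 0.798558
Exact value: 0.798508
Error: 0.000050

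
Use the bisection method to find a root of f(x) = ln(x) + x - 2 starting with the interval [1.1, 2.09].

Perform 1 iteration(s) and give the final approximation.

f(x) = ln(x) + x - 2
Initial interval: [1.1, 2.09]

Iteration 1:
  c_1 = (1.100000 + 2.090000)/2 = 1.595000
  f(c_1) = f(1.595000) = 0.061874
  f(a) × f(c) < 0, new interval: [1.100000, 1.595000]

After 1 iteration(s), the approximation is c_1 = 1.595000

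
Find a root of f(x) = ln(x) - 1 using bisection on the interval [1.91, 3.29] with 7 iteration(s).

f(x) = ln(x) - 1
Initial interval: [1.91, 3.29]

Iteration 1:
  c_1 = (1.910000 + 3.290000)/2 = 2.600000
  f(c_1) = f(2.600000) = -0.044489
  f(a) × f(c) ≥ 0, new interval: [2.600000, 3.290000]
Iteration 2:
  c_2 = (2.600000 + 3.290000)/2 = 2.945000
  f(c_2) = f(2.945000) = 0.080109
  f(a) × f(c) < 0, new interval: [2.600000, 2.945000]
Iteration 3:
  c_3 = (2.600000 + 2.945000)/2 = 2.772500
  f(c_3) = f(2.772500) = 0.019749
  f(a) × f(c) < 0, new interval: [2.600000, 2.772500]
Iteration 4:
  c_4 = (2.600000 + 2.772500)/2 = 2.686250
  f(c_4) = f(2.686250) = -0.011854
  f(a) × f(c) ≥ 0, new interval: [2.686250, 2.772500]
Iteration 5:
  c_5 = (2.686250 + 2.772500)/2 = 2.729375
  f(c_5) = f(2.729375) = 0.004073
  f(a) × f(c) < 0, new interval: [2.686250, 2.729375]
Iteration 6:
  c_6 = (2.686250 + 2.729375)/2 = 2.707813
  f(c_6) = f(2.707813) = -0.003859
  f(a) × f(c) ≥ 0, new interval: [2.707813, 2.729375]
Iteration 7:
  c_7 = (2.707813 + 2.729375)/2 = 2.718594
  f(c_7) = f(2.718594) = 0.000115
  f(a) × f(c) < 0, new interval: [2.707813, 2.718594]

After 7 iteration(s), the approximation is c_7 = 2.718594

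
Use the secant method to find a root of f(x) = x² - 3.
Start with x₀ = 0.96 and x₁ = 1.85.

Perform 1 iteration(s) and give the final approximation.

f(x) = x² - 3
x₀ = 0.96, x₁ = 1.85

Secant formula: x_{n+1} = x_n - f(x_n)(x_n - x_{n-1})/(f(x_n) - f(x_{n-1}))

Iteration 1:
  f(0.960000) = -2.078400
  f(1.850000) = 0.422500
  x_2 = 1.850000 - 0.422500×(1.850000 - 0.960000)/(0.422500 - (-2.078400))
       = 1.699644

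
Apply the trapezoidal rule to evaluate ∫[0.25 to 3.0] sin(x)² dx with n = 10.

f(x) = sin(x)²
a = 0.25, b = 3.0, n = 10
h = (b - a)/n = 0.275000

Trapezoidal rule: (h/2)[f(x₀) + 2f(x₁) + 2f(x₂) + ... + f(xₙ)]

x_0 = 0.2500, f(x_0) = 0.061209, coefficient = 1
x_1 = 0.5250, f(x_1) = 0.251214, coefficient = 2
x_2 = 0.8000, f(x_2) = 0.514600, coefficient = 2
x_3 = 1.0750, f(x_3) = 0.773679, coefficient = 2
x_4 = 1.3500, f(x_4) = 0.952036, coefficient = 2
x_5 = 1.6250, f(x_5) = 0.997065, coefficient = 2
x_6 = 1.9000, f(x_6) = 0.895484, coefficient = 2
x_7 = 2.1750, f(x_7) = 0.677255, coefficient = 2
x_8 = 2.4500, f(x_8) = 0.406744, coefficient = 2
x_9 = 2.7250, f(x_9) = 0.163739, coefficient = 2
x_10 = 3.0000, f(x_10) = 0.019915, coefficient = 1

I ≈ (0.275000/2) × 11.344754 = 1.559904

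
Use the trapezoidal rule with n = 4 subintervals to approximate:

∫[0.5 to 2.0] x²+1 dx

f(x) = x²+1
a = 0.5, b = 2.0, n = 4
h = (b - a)/n = 0.375000

Trapezoidal rule: (h/2)[f(x₀) + 2f(x₁) + 2f(x₂) + ... + f(xₙ)]

x_0 = 0.5000, f(x_0) = 1.250000, coefficient = 1
x_1 = 0.8750, f(x_1) = 1.765625, coefficient = 2
x_2 = 1.2500, f(x_2) = 2.562500, coefficient = 2
x_3 = 1.6250, f(x_3) = 3.640625, coefficient = 2
x_4 = 2.0000, f(x_4) = 5.000000, coefficient = 1

I ≈ (0.375000/2) × 22.187500 = 4.160156
Exact value: 4.125000
Error: 0.035156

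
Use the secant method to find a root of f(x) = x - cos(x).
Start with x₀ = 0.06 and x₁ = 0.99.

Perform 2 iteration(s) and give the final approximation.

f(x) = x - cos(x)
x₀ = 0.06, x₁ = 0.99

Secant formula: x_{n+1} = x_n - f(x_n)(x_n - x_{n-1})/(f(x_n) - f(x_{n-1}))

Iteration 1:
  f(0.060000) = -0.938201
  f(0.990000) = 0.441310
  x_2 = 0.990000 - 0.441310×(0.990000 - 0.060000)/(0.441310 - (-0.938201))
       = 0.692490
Iteration 2:
  f(0.990000) = 0.441310
  f(0.692490) = -0.077169
  x_3 = 0.692490 - (-0.077169)×(0.692490 - 0.990000)/(-0.077169 - 0.441310)
       = 0.736770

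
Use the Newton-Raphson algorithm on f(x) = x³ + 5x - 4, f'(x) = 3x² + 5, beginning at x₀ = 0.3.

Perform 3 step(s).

f(x) = x³ + 5x - 4
f'(x) = 3x² + 5
x₀ = 0.3

Newton-Raphson formula: x_{n+1} = x_n - f(x_n)/f'(x_n)

Iteration 1:
  f(0.300000) = -2.473000
  f'(0.300000) = 5.270000
  x_1 = 0.300000 - (-2.473000)/5.270000 = 0.769260
Iteration 2:
  f(0.769260) = 0.301518
  f'(0.769260) = 6.775283
  x_2 = 0.769260 - 0.301518/6.775283 = 0.724757
Iteration 3:
  f(0.724757) = 0.004482
  f'(0.724757) = 6.575820
  x_3 = 0.724757 - 0.004482/6.575820 = 0.724076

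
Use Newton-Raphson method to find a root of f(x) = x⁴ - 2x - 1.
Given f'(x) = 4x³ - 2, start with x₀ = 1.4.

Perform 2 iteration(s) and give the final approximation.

f(x) = x⁴ - 2x - 1
f'(x) = 4x³ - 2
x₀ = 1.4

Newton-Raphson formula: x_{n+1} = x_n - f(x_n)/f'(x_n)

Iteration 1:
  f(1.400000) = 0.041600
  f'(1.400000) = 8.976000
  x_1 = 1.400000 - 0.041600/8.976000 = 1.395365
Iteration 2:
  f(1.395365) = 0.000252
  f'(1.395365) = 8.867355
  x_2 = 1.395365 - 0.000252/8.867355 = 1.395337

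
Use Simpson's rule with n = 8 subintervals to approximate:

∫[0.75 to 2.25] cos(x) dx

f(x) = cos(x)
a = 0.75, b = 2.25, n = 8
h = (b - a)/n = 0.187500

Simpson's rule: (h/3)[f(x₀) + 4f(x₁) + 2f(x₂) + ... + f(xₙ)]

x_0 = 0.7500, f(x_0) = 0.731689, coefficient = 1
x_1 = 0.9375, f(x_1) = 0.591805, coefficient = 4
x_2 = 1.1250, f(x_2) = 0.431177, coefficient = 2
x_3 = 1.3125, f(x_3) = 0.255434, coefficient = 4
x_4 = 1.5000, f(x_4) = 0.070737, coefficient = 2
x_5 = 1.6875, f(x_5) = -0.116439, coefficient = 4
x_6 = 1.8750, f(x_6) = -0.299534, coefficient = 2
x_7 = 2.0625, f(x_7) = -0.472128, coefficient = 4
x_8 = 2.2500, f(x_8) = -0.628174, coefficient = 1

I ≈ (0.187500/3) × 1.542962 = 0.096435
Exact value: 0.096434
Error: 0.000001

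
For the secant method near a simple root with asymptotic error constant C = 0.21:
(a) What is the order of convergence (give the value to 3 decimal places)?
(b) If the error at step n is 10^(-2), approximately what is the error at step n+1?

(a) Secant method has superlinear convergence with order φ = (1+√5)/2 ≈ 1.618.
    This means |e_{n+1}| ≈ C|e_n|^1.618.

(b) With |e_n| = 10^(-2) and C = 0.21:
    |e_{n+1}| ≈ 0.21 × (10^(-2))^1.618 = 0.21 × 10^(-3.24)

(a) ≈ 1.618 (golden ratio); (b) |e_{n+1}| ≈ 1.219e-04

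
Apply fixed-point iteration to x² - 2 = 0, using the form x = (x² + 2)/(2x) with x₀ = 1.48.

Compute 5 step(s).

Equation: x² - 2 = 0
Fixed-point form: x = (x² + 2)/(2x)
x₀ = 1.48

x_1 = g(1.480000) = 1.415676
x_2 = g(1.415676) = 1.414214
x_3 = g(1.414214) = 1.414214
x_4 = g(1.414214) = 1.414214
x_5 = g(1.414214) = 1.414214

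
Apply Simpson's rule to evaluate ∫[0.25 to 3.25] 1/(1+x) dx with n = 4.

f(x) = 1/(1+x)
a = 0.25, b = 3.25, n = 4
h = (b - a)/n = 0.750000

Simpson's rule: (h/3)[f(x₀) + 4f(x₁) + 2f(x₂) + ... + f(xₙ)]

x_0 = 0.2500, f(x_0) = 0.800000, coefficient = 1
x_1 = 1.0000, f(x_1) = 0.500000, coefficient = 4
x_2 = 1.7500, f(x_2) = 0.363636, coefficient = 2
x_3 = 2.5000, f(x_3) = 0.285714, coefficient = 4
x_4 = 3.2500, f(x_4) = 0.235294, coefficient = 1

I ≈ (0.750000/3) × 4.905424 = 1.226356
Exact value: 1.223775
Error: 0.002581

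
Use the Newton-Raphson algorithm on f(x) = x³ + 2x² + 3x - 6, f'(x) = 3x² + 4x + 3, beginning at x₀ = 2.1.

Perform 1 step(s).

f(x) = x³ + 2x² + 3x - 6
f'(x) = 3x² + 4x + 3
x₀ = 2.1

Newton-Raphson formula: x_{n+1} = x_n - f(x_n)/f'(x_n)

Iteration 1:
  f(2.100000) = 18.381000
  f'(2.100000) = 24.630000
  x_1 = 2.100000 - 18.381000/24.630000 = 1.353715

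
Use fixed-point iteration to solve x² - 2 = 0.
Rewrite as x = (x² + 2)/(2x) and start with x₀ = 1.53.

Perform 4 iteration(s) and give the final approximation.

Equation: x² - 2 = 0
Fixed-point form: x = (x² + 2)/(2x)
x₀ = 1.53

x_1 = g(1.530000) = 1.418595
x_2 = g(1.418595) = 1.414220
x_3 = g(1.414220) = 1.414214
x_4 = g(1.414214) = 1.414214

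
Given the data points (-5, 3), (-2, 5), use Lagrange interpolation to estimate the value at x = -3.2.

Lagrange interpolation formula:
P(x) = Σ yᵢ × Lᵢ(x)
where Lᵢ(x) = Π_{j≠i} (x - xⱼ)/(xᵢ - xⱼ)

L_0(-3.2) = (-3.2 - (-2))/(-5 - (-2)) = 0.400000
L_1(-3.2) = (-3.2 - (-5))/(-2 - (-5)) = 0.600000

P(-3.2) = 3×L_0(-3.2) + 5×L_1(-3.2)
P(-3.2) = 4.200000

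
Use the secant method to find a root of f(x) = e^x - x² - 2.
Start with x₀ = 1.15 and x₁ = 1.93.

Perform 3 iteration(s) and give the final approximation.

f(x) = e^x - x² - 2
x₀ = 1.15, x₁ = 1.93

Secant formula: x_{n+1} = x_n - f(x_n)(x_n - x_{n-1})/(f(x_n) - f(x_{n-1}))

Iteration 1:
  f(1.150000) = -0.164307
  f(1.930000) = 1.164610
  x_2 = 1.930000 - 1.164610×(1.930000 - 1.150000)/(1.164610 - (-0.164307))
       = 1.246439
Iteration 2:
  f(1.930000) = 1.164610
  f(1.246439) = -0.075674
  x_3 = 1.246439 - (-0.075674)×(1.246439 - 1.930000)/(-0.075674 - 1.164610)
       = 1.288146
Iteration 3:
  f(1.246439) = -0.075674
  f(1.288146) = -0.033263
  x_4 = 1.288146 - (-0.033263)×(1.288146 - 1.246439)/(-0.033263 - (-0.075674))
       = 1.320856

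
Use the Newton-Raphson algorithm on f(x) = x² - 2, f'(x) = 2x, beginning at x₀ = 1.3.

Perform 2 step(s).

f(x) = x² - 2
f'(x) = 2x
x₀ = 1.3

Newton-Raphson formula: x_{n+1} = x_n - f(x_n)/f'(x_n)

Iteration 1:
  f(1.300000) = -0.310000
  f'(1.300000) = 2.600000
  x_1 = 1.300000 - (-0.310000)/2.600000 = 1.419231
Iteration 2:
  f(1.419231) = 0.014216
  f'(1.419231) = 2.838462
  x_2 = 1.419231 - 0.014216/2.838462 = 1.414222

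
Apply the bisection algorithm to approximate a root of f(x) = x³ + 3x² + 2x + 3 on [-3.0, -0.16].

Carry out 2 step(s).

f(x) = x³ + 3x² + 2x + 3
Initial interval: [-3.0, -0.16]

Iteration 1:
  c_1 = (-3.000000 + (-0.160000))/2 = -1.580000
  f(c_1) = f(-1.580000) = 3.384888
  f(a) × f(c) < 0, new interval: [-3.000000, -1.580000]
Iteration 2:
  c_2 = (-3.000000 + (-1.580000))/2 = -2.290000
  f(c_2) = f(-2.290000) = 2.143311
  f(a) × f(c) < 0, new interval: [-3.000000, -2.290000]

After 2 iteration(s), the approximation is c_2 = -2.290000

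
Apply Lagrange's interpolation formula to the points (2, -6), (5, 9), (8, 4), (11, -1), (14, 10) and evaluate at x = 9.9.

Lagrange interpolation formula:
P(x) = Σ yᵢ × Lᵢ(x)
where Lᵢ(x) = Π_{j≠i} (x - xⱼ)/(xᵢ - xⱼ)

L_0(9.9) = (9.9 - 5)/(2 - 5) × (9.9 - 8)/(2 - 8) × (9.9 - 11)/(2 - 11) × (9.9 - 14)/(2 - 14) = 0.021599
L_1(9.9) = (9.9 - 2)/(5 - 2) × (9.9 - 8)/(5 - 8) × (9.9 - 11)/(5 - 11) × (9.9 - 14)/(5 - 14) = -0.139290
L_2(9.9) = (9.9 - 2)/(8 - 2) × (9.9 - 5)/(8 - 5) × (9.9 - 11)/(8 - 11) × (9.9 - 14)/(8 - 14) = 0.538834
L_3(9.9) = (9.9 - 2)/(11 - 2) × (9.9 - 5)/(11 - 5) × (9.9 - 8)/(11 - 8) × (9.9 - 14)/(11 - 14) = 0.620475
L_4(9.9) = (9.9 - 2)/(14 - 2) × (9.9 - 5)/(14 - 5) × (9.9 - 8)/(14 - 8) × (9.9 - 11)/(14 - 11) = -0.041617

P(9.9) = (-6)×L_0(9.9) + 9×L_1(9.9) + 4×L_2(9.9) + (-1)×L_3(9.9) + 10×L_4(9.9)
P(9.9) = -0.264519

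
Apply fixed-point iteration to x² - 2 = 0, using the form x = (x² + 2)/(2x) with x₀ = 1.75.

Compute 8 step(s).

Equation: x² - 2 = 0
Fixed-point form: x = (x² + 2)/(2x)
x₀ = 1.75

x_1 = g(1.750000) = 1.446429
x_2 = g(1.446429) = 1.414572
x_3 = g(1.414572) = 1.414214
x_4 = g(1.414214) = 1.414214
x_5 = g(1.414214) = 1.414214
x_6 = g(1.414214) = 1.414214
x_7 = g(1.414214) = 1.414214
x_8 = g(1.414214) = 1.414214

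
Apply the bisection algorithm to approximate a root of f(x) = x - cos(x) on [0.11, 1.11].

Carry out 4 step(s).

f(x) = x - cos(x)
Initial interval: [0.11, 1.11]

Iteration 1:
  c_1 = (0.110000 + 1.110000)/2 = 0.610000
  f(c_1) = f(0.610000) = -0.209648
  f(a) × f(c) ≥ 0, new interval: [0.610000, 1.110000]
Iteration 2:
  c_2 = (0.610000 + 1.110000)/2 = 0.860000
  f(c_2) = f(0.860000) = 0.207563
  f(a) × f(c) < 0, new interval: [0.610000, 0.860000]
Iteration 3:
  c_3 = (0.610000 + 0.860000)/2 = 0.735000
  f(c_3) = f(0.735000) = -0.006831
  f(a) × f(c) ≥ 0, new interval: [0.735000, 0.860000]
Iteration 4:
  c_4 = (0.735000 + 0.860000)/2 = 0.797500
  f(c_4) = f(0.797500) = 0.099002
  f(a) × f(c) < 0, new interval: [0.735000, 0.797500]

After 4 iteration(s), the approximation is c_4 = 0.797500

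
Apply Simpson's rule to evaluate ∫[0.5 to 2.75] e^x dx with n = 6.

f(x) = e^x
a = 0.5, b = 2.75, n = 6
h = (b - a)/n = 0.375000

Simpson's rule: (h/3)[f(x₀) + 4f(x₁) + 2f(x₂) + ... + f(xₙ)]

x_0 = 0.5000, f(x_0) = 1.648721, coefficient = 1
x_1 = 0.8750, f(x_1) = 2.398875, coefficient = 4
x_2 = 1.2500, f(x_2) = 3.490343, coefficient = 2
x_3 = 1.6250, f(x_3) = 5.078419, coefficient = 4
x_4 = 2.0000, f(x_4) = 7.389056, coefficient = 2
x_5 = 2.3750, f(x_5) = 10.751013, coefficient = 4
x_6 = 2.7500, f(x_6) = 15.642632, coefficient = 1

I ≈ (0.375000/3) × 111.963381 = 13.995423
Exact value: 13.993911
Error: 0.001512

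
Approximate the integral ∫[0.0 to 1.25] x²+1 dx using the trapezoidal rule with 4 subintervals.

f(x) = x²+1
a = 0.0, b = 1.25, n = 4
h = (b - a)/n = 0.312500

Trapezoidal rule: (h/2)[f(x₀) + 2f(x₁) + 2f(x₂) + ... + f(xₙ)]

x_0 = 0.0000, f(x_0) = 1.000000, coefficient = 1
x_1 = 0.3125, f(x_1) = 1.097656, coefficient = 2
x_2 = 0.6250, f(x_2) = 1.390625, coefficient = 2
x_3 = 0.9375, f(x_3) = 1.878906, coefficient = 2
x_4 = 1.2500, f(x_4) = 2.562500, coefficient = 1

I ≈ (0.312500/2) × 12.296875 = 1.921387
Exact value: 1.901042
Error: 0.020345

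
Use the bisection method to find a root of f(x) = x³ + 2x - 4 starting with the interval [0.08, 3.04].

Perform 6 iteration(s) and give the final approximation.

f(x) = x³ + 2x - 4
Initial interval: [0.08, 3.04]

Iteration 1:
  c_1 = (0.080000 + 3.040000)/2 = 1.560000
  f(c_1) = f(1.560000) = 2.916416
  f(a) × f(c) < 0, new interval: [0.080000, 1.560000]
Iteration 2:
  c_2 = (0.080000 + 1.560000)/2 = 0.820000
  f(c_2) = f(0.820000) = -1.808632
  f(a) × f(c) ≥ 0, new interval: [0.820000, 1.560000]
Iteration 3:
  c_3 = (0.820000 + 1.560000)/2 = 1.190000
  f(c_3) = f(1.190000) = 0.065159
  f(a) × f(c) < 0, new interval: [0.820000, 1.190000]
Iteration 4:
  c_4 = (0.820000 + 1.190000)/2 = 1.005000
  f(c_4) = f(1.005000) = -0.974925
  f(a) × f(c) ≥ 0, new interval: [1.005000, 1.190000]
Iteration 5:
  c_5 = (1.005000 + 1.190000)/2 = 1.097500
  f(c_5) = f(1.097500) = -0.483054
  f(a) × f(c) ≥ 0, new interval: [1.097500, 1.190000]
Iteration 6:
  c_6 = (1.097500 + 1.190000)/2 = 1.143750
  f(c_6) = f(1.143750) = -0.216287
  f(a) × f(c) ≥ 0, new interval: [1.143750, 1.190000]

After 6 iteration(s), the approximation is c_6 = 1.143750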